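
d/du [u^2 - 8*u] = 2*u - 8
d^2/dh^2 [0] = 0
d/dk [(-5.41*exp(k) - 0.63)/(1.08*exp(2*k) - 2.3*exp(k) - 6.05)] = (5.8428*exp(2*k) + 1.3608*exp(k) + 31.2815)*exp(k)/(1.1664*exp(4*k) - 4.968*exp(3*k) - 7.778*exp(2*k) + 27.83*exp(k) + 36.6025)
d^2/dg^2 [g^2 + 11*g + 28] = 2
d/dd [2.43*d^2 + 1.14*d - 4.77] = 4.86*d + 1.14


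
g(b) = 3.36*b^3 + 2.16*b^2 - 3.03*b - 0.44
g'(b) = 10.08*b^2 + 4.32*b - 3.03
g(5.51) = 610.52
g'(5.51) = 326.80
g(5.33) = 553.54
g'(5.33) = 306.36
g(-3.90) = -155.08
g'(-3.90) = 133.44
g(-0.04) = -0.32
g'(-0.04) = -3.19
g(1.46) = 10.20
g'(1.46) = 24.76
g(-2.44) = -29.00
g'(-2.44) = 46.44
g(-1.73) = -6.13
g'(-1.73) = 19.66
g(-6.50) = -812.22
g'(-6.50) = 394.77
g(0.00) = -0.44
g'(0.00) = -3.03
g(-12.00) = -5459.12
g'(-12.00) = 1396.65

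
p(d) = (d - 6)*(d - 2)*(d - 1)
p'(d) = (d - 6)*(d - 2) + (d - 6)*(d - 1) + (d - 2)*(d - 1) = 3*d^2 - 18*d + 20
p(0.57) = -3.34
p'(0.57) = 10.71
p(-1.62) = -72.27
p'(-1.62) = 57.03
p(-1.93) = -91.31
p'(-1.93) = 65.91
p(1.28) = 0.95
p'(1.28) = 1.88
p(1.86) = 0.50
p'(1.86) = -3.10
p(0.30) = -6.78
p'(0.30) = 14.87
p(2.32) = -1.55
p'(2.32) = -5.61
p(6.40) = 9.50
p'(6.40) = 27.68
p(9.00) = 168.00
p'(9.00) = 101.00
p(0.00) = -12.00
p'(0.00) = 20.00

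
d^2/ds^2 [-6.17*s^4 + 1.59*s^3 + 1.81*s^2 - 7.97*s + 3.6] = -74.04*s^2 + 9.54*s + 3.62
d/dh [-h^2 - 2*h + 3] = -2*h - 2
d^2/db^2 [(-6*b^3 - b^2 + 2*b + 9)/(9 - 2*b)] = 6*(8*b^3 - 108*b^2 + 486*b + 3)/(8*b^3 - 108*b^2 + 486*b - 729)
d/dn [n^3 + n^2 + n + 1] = 3*n^2 + 2*n + 1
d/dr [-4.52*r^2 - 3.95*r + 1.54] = -9.04*r - 3.95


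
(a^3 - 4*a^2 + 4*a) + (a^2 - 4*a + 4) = a^3 - 3*a^2 + 4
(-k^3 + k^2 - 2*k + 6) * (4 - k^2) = k^5 - k^4 - 2*k^3 - 2*k^2 - 8*k + 24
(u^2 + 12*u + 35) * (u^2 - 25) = u^4 + 12*u^3 + 10*u^2 - 300*u - 875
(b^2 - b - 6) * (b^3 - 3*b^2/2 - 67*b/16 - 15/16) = b^5 - 5*b^4/2 - 139*b^3/16 + 49*b^2/4 + 417*b/16 + 45/8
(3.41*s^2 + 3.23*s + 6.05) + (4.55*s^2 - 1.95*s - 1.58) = 7.96*s^2 + 1.28*s + 4.47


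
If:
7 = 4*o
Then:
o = 7/4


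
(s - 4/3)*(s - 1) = s^2 - 7*s/3 + 4/3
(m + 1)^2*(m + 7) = m^3 + 9*m^2 + 15*m + 7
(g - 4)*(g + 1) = g^2 - 3*g - 4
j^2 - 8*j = j*(j - 8)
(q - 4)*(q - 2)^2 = q^3 - 8*q^2 + 20*q - 16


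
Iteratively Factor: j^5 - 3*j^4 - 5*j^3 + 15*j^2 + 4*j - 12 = (j + 2)*(j^4 - 5*j^3 + 5*j^2 + 5*j - 6) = (j - 1)*(j + 2)*(j^3 - 4*j^2 + j + 6) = (j - 3)*(j - 1)*(j + 2)*(j^2 - j - 2) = (j - 3)*(j - 1)*(j + 1)*(j + 2)*(j - 2)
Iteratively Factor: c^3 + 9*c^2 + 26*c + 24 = (c + 3)*(c^2 + 6*c + 8) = (c + 3)*(c + 4)*(c + 2)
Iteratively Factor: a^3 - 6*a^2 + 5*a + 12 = (a + 1)*(a^2 - 7*a + 12) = (a - 4)*(a + 1)*(a - 3)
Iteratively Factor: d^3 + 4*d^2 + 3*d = (d + 3)*(d^2 + d) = d*(d + 3)*(d + 1)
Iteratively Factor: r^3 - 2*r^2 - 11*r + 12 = (r - 1)*(r^2 - r - 12) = (r - 4)*(r - 1)*(r + 3)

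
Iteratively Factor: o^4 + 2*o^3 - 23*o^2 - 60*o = (o)*(o^3 + 2*o^2 - 23*o - 60) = o*(o + 3)*(o^2 - o - 20) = o*(o + 3)*(o + 4)*(o - 5)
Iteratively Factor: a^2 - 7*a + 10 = (a - 5)*(a - 2)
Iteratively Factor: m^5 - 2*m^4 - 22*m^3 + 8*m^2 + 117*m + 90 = (m + 3)*(m^4 - 5*m^3 - 7*m^2 + 29*m + 30) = (m + 1)*(m + 3)*(m^3 - 6*m^2 - m + 30) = (m + 1)*(m + 2)*(m + 3)*(m^2 - 8*m + 15) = (m - 5)*(m + 1)*(m + 2)*(m + 3)*(m - 3)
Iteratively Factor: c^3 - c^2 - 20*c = (c)*(c^2 - c - 20) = c*(c + 4)*(c - 5)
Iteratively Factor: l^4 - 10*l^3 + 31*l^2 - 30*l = (l)*(l^3 - 10*l^2 + 31*l - 30) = l*(l - 5)*(l^2 - 5*l + 6) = l*(l - 5)*(l - 2)*(l - 3)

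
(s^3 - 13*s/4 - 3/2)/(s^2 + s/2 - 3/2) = (s^2 - 3*s/2 - 1)/(s - 1)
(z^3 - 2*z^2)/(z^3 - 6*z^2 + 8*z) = z/(z - 4)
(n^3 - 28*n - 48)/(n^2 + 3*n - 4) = (n^2 - 4*n - 12)/(n - 1)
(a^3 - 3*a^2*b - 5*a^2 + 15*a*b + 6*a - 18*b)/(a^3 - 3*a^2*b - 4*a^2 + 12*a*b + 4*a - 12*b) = (a - 3)/(a - 2)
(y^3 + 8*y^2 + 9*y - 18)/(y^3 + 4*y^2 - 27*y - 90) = (y - 1)/(y - 5)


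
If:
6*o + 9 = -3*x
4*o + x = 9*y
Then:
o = 9*y/2 + 3/2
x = -9*y - 6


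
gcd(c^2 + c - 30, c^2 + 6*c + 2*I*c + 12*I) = c + 6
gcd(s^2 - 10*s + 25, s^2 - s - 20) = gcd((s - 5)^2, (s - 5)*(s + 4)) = s - 5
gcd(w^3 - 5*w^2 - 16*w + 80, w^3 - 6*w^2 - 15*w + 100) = w^2 - w - 20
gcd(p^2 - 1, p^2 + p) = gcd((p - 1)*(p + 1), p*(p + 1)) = p + 1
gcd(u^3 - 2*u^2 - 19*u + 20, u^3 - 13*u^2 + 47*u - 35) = u^2 - 6*u + 5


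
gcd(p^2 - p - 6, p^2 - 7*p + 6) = 1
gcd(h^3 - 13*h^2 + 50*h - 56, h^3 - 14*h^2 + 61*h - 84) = h^2 - 11*h + 28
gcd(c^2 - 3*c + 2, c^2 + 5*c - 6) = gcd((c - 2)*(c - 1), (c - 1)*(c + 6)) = c - 1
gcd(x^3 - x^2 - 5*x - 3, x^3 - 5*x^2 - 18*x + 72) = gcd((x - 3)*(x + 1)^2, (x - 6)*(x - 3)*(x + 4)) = x - 3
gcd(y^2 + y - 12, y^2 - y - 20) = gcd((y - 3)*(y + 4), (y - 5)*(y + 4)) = y + 4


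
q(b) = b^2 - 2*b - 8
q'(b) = 2*b - 2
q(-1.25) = -3.94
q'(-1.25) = -4.50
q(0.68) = -8.90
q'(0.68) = -0.64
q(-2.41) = 2.63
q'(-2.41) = -6.82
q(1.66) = -8.56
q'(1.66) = 1.32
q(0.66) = -8.88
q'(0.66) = -0.68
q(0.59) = -8.83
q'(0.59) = -0.82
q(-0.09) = -7.81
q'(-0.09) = -2.18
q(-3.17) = 8.39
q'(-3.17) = -8.34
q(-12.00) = 160.00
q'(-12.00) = -26.00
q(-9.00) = 91.00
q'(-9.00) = -20.00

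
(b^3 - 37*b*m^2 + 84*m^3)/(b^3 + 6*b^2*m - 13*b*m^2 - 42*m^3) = (b - 4*m)/(b + 2*m)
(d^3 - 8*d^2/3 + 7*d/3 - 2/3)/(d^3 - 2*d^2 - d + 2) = (d^2 - 5*d/3 + 2/3)/(d^2 - d - 2)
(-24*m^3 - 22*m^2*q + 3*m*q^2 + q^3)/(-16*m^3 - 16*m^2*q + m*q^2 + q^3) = (6*m + q)/(4*m + q)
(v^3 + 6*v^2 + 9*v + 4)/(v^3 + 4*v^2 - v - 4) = (v + 1)/(v - 1)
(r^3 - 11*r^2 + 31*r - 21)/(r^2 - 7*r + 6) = (r^2 - 10*r + 21)/(r - 6)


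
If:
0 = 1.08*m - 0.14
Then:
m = 0.13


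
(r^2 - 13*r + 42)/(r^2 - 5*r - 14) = (r - 6)/(r + 2)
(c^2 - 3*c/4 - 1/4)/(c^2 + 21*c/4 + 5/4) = (c - 1)/(c + 5)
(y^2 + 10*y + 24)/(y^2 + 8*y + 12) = (y + 4)/(y + 2)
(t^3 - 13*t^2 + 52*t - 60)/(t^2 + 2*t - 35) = (t^2 - 8*t + 12)/(t + 7)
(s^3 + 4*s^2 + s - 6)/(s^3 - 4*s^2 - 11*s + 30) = (s^2 + s - 2)/(s^2 - 7*s + 10)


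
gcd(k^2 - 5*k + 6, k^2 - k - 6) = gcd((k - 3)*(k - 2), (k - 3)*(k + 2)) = k - 3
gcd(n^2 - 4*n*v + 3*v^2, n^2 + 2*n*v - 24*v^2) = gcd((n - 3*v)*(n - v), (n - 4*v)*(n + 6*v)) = 1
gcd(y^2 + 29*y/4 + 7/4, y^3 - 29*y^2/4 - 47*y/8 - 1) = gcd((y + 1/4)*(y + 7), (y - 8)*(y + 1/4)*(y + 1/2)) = y + 1/4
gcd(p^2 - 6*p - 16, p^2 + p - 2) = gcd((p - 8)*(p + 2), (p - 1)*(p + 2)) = p + 2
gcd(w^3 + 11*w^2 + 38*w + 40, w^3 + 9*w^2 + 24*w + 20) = w^2 + 7*w + 10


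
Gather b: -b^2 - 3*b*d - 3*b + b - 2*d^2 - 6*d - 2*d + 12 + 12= -b^2 + b*(-3*d - 2) - 2*d^2 - 8*d + 24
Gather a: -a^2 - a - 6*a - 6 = -a^2 - 7*a - 6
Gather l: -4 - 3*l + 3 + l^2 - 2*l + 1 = l^2 - 5*l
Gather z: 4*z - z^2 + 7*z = -z^2 + 11*z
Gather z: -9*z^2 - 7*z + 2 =-9*z^2 - 7*z + 2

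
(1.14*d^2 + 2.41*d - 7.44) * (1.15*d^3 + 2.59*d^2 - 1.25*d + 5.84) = 1.311*d^5 + 5.7241*d^4 - 3.7391*d^3 - 15.6245*d^2 + 23.3744*d - 43.4496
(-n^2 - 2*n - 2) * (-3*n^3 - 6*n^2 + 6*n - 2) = 3*n^5 + 12*n^4 + 12*n^3 + 2*n^2 - 8*n + 4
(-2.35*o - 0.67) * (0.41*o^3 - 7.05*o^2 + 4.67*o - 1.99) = -0.9635*o^4 + 16.2928*o^3 - 6.251*o^2 + 1.5476*o + 1.3333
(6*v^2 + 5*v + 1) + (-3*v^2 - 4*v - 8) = 3*v^2 + v - 7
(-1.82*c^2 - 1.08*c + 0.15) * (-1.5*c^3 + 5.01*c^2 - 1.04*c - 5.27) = 2.73*c^5 - 7.4982*c^4 - 3.743*c^3 + 11.4661*c^2 + 5.5356*c - 0.7905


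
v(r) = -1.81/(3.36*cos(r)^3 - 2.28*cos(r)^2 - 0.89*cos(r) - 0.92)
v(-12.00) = 1.42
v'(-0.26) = 2.49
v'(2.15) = -2.52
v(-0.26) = 2.06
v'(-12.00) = -1.46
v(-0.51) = 1.51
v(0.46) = 1.60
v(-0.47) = 1.58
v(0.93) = 1.17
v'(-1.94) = 3.14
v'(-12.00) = -1.46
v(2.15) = 1.09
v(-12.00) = 1.42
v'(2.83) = -0.28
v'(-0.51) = 1.72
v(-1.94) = 1.72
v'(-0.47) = 1.91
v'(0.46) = -1.96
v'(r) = -1.81*(10.08*sin(r)*cos(r)^2 - 4.56*sin(r)*cos(r) - 0.89*sin(r))/(3.36*cos(r)^3 - 2.28*cos(r)^2 - 0.89*cos(r) - 0.92)^2 = (-18.2448*cos(r)^2 + 8.2536*cos(r) + 1.6109)*sin(r)/(-3.36*cos(r)^3 + 2.28*cos(r)^2 + 0.89*cos(r) + 0.92)^2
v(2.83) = 0.36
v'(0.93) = 0.01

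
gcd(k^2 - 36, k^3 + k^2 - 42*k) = k - 6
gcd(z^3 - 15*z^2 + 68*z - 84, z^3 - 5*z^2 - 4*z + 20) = z - 2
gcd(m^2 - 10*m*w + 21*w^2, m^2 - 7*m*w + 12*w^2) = -m + 3*w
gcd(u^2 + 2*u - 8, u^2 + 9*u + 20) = u + 4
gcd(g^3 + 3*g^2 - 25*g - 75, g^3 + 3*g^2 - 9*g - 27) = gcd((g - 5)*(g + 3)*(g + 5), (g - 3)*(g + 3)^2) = g + 3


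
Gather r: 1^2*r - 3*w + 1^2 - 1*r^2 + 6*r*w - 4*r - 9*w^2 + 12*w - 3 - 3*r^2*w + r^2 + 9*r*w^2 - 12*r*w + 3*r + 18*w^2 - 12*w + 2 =-3*r^2*w + r*(9*w^2 - 6*w) + 9*w^2 - 3*w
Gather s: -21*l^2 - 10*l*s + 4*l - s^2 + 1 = -21*l^2 - 10*l*s + 4*l - s^2 + 1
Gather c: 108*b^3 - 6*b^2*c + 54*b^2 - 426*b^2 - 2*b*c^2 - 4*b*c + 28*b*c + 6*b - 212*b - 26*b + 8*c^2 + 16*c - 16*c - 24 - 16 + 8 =108*b^3 - 372*b^2 - 232*b + c^2*(8 - 2*b) + c*(-6*b^2 + 24*b) - 32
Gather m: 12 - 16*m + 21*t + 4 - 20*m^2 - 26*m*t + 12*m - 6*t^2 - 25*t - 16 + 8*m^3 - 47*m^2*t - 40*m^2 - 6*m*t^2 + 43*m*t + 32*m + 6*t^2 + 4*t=8*m^3 + m^2*(-47*t - 60) + m*(-6*t^2 + 17*t + 28)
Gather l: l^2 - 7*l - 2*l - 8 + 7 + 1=l^2 - 9*l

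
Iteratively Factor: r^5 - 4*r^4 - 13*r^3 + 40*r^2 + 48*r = (r)*(r^4 - 4*r^3 - 13*r^2 + 40*r + 48) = r*(r + 3)*(r^3 - 7*r^2 + 8*r + 16) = r*(r - 4)*(r + 3)*(r^2 - 3*r - 4) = r*(r - 4)*(r + 1)*(r + 3)*(r - 4)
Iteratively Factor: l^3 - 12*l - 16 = (l + 2)*(l^2 - 2*l - 8) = (l - 4)*(l + 2)*(l + 2)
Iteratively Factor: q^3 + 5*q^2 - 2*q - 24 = (q + 4)*(q^2 + q - 6) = (q + 3)*(q + 4)*(q - 2)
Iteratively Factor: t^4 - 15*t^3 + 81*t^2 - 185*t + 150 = (t - 3)*(t^3 - 12*t^2 + 45*t - 50) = (t - 5)*(t - 3)*(t^2 - 7*t + 10) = (t - 5)*(t - 3)*(t - 2)*(t - 5)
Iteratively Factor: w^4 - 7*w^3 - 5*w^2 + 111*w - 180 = (w - 3)*(w^3 - 4*w^2 - 17*w + 60) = (w - 3)*(w + 4)*(w^2 - 8*w + 15) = (w - 5)*(w - 3)*(w + 4)*(w - 3)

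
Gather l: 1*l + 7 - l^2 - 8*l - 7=-l^2 - 7*l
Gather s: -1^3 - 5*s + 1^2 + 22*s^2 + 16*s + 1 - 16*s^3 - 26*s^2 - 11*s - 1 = -16*s^3 - 4*s^2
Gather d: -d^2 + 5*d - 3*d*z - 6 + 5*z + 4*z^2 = -d^2 + d*(5 - 3*z) + 4*z^2 + 5*z - 6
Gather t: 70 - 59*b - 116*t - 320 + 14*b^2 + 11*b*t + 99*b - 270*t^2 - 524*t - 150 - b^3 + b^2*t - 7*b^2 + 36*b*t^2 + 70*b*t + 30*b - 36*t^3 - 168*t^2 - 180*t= -b^3 + 7*b^2 + 70*b - 36*t^3 + t^2*(36*b - 438) + t*(b^2 + 81*b - 820) - 400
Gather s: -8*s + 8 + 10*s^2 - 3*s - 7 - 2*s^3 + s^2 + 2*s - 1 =-2*s^3 + 11*s^2 - 9*s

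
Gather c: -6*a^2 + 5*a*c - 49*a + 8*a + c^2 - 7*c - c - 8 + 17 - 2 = -6*a^2 - 41*a + c^2 + c*(5*a - 8) + 7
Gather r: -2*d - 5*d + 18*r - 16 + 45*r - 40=-7*d + 63*r - 56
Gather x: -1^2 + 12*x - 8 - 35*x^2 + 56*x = -35*x^2 + 68*x - 9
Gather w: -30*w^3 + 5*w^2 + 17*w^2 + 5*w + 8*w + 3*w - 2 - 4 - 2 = -30*w^3 + 22*w^2 + 16*w - 8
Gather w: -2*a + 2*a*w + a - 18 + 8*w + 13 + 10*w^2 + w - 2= -a + 10*w^2 + w*(2*a + 9) - 7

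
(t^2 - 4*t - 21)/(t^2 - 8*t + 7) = (t + 3)/(t - 1)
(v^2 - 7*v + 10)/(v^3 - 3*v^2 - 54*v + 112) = (v - 5)/(v^2 - v - 56)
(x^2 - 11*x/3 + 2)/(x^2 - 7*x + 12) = (x - 2/3)/(x - 4)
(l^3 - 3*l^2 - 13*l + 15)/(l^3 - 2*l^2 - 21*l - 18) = (l^2 - 6*l + 5)/(l^2 - 5*l - 6)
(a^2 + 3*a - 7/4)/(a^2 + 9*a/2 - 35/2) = (4*a^2 + 12*a - 7)/(2*(2*a^2 + 9*a - 35))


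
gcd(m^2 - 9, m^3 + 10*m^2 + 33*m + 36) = m + 3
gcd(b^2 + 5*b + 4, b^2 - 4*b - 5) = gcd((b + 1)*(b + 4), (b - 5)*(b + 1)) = b + 1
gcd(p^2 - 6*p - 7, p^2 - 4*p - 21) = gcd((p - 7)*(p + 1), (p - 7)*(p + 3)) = p - 7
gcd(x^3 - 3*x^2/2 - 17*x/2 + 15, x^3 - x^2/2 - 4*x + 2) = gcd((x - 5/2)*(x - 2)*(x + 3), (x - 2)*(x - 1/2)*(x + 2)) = x - 2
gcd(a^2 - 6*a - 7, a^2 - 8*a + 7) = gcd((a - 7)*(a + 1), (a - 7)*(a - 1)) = a - 7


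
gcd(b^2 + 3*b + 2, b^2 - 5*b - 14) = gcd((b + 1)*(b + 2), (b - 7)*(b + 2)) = b + 2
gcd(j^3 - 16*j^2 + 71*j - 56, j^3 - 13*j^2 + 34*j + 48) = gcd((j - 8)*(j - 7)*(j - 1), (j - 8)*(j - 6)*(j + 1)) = j - 8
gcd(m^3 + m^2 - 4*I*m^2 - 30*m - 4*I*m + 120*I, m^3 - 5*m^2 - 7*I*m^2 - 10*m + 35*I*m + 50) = m - 5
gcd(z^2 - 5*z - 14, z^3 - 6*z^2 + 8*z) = 1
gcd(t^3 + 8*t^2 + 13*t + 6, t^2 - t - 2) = t + 1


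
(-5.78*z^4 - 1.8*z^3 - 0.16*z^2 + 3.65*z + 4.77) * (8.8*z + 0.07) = -50.864*z^5 - 16.2446*z^4 - 1.534*z^3 + 32.1088*z^2 + 42.2315*z + 0.3339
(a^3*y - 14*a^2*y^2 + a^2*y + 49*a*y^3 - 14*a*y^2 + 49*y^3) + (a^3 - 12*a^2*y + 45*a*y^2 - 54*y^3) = a^3*y + a^3 - 14*a^2*y^2 - 11*a^2*y + 49*a*y^3 + 31*a*y^2 - 5*y^3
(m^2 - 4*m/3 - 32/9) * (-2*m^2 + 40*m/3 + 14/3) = -2*m^4 + 16*m^3 - 6*m^2 - 1448*m/27 - 448/27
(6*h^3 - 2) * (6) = 36*h^3 - 12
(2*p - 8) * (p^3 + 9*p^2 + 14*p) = 2*p^4 + 10*p^3 - 44*p^2 - 112*p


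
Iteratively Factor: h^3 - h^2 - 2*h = (h)*(h^2 - h - 2) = h*(h - 2)*(h + 1)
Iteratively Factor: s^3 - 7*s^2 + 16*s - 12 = (s - 2)*(s^2 - 5*s + 6) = (s - 2)^2*(s - 3)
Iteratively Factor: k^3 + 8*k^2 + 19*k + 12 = (k + 1)*(k^2 + 7*k + 12) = (k + 1)*(k + 4)*(k + 3)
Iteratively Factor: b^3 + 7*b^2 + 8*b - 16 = (b + 4)*(b^2 + 3*b - 4) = (b + 4)^2*(b - 1)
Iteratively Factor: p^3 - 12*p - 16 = (p + 2)*(p^2 - 2*p - 8) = (p + 2)^2*(p - 4)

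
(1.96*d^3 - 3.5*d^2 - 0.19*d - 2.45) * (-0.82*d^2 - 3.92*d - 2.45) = -1.6072*d^5 - 4.8132*d^4 + 9.0738*d^3 + 11.3288*d^2 + 10.0695*d + 6.0025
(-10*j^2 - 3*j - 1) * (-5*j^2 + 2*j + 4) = 50*j^4 - 5*j^3 - 41*j^2 - 14*j - 4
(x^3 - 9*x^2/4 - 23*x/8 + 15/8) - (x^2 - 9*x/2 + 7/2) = x^3 - 13*x^2/4 + 13*x/8 - 13/8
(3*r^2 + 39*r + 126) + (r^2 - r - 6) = 4*r^2 + 38*r + 120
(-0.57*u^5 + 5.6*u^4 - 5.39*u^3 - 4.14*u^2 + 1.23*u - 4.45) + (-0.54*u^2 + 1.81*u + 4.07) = -0.57*u^5 + 5.6*u^4 - 5.39*u^3 - 4.68*u^2 + 3.04*u - 0.38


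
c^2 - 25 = (c - 5)*(c + 5)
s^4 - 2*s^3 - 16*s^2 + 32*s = s*(s - 4)*(s - 2)*(s + 4)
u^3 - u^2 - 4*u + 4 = (u - 2)*(u - 1)*(u + 2)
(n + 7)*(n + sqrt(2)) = n^2 + sqrt(2)*n + 7*n + 7*sqrt(2)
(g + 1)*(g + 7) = g^2 + 8*g + 7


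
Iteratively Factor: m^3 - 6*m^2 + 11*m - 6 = (m - 1)*(m^2 - 5*m + 6) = (m - 2)*(m - 1)*(m - 3)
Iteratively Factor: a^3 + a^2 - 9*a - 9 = (a + 1)*(a^2 - 9) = (a - 3)*(a + 1)*(a + 3)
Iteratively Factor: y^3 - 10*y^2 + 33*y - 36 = (y - 4)*(y^2 - 6*y + 9) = (y - 4)*(y - 3)*(y - 3)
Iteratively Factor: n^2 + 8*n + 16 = (n + 4)*(n + 4)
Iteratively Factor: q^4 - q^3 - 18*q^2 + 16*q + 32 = (q - 4)*(q^3 + 3*q^2 - 6*q - 8) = (q - 4)*(q - 2)*(q^2 + 5*q + 4) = (q - 4)*(q - 2)*(q + 1)*(q + 4)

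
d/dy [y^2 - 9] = 2*y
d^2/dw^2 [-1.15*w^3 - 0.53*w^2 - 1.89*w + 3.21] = -6.9*w - 1.06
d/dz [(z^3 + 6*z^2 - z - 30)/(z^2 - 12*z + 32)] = (z^4 - 24*z^3 + 25*z^2 + 444*z - 392)/(z^4 - 24*z^3 + 208*z^2 - 768*z + 1024)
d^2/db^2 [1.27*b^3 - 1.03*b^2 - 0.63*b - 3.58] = 7.62*b - 2.06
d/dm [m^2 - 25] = 2*m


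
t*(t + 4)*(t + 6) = t^3 + 10*t^2 + 24*t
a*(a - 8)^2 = a^3 - 16*a^2 + 64*a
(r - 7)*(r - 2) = r^2 - 9*r + 14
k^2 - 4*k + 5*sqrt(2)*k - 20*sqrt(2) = (k - 4)*(k + 5*sqrt(2))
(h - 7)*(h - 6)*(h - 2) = h^3 - 15*h^2 + 68*h - 84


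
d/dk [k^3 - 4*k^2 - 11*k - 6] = 3*k^2 - 8*k - 11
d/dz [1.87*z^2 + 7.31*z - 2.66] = 3.74*z + 7.31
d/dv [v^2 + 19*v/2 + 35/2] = 2*v + 19/2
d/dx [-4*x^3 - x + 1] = -12*x^2 - 1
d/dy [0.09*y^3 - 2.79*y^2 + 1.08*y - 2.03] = 0.27*y^2 - 5.58*y + 1.08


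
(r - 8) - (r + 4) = -12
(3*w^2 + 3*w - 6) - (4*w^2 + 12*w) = -w^2 - 9*w - 6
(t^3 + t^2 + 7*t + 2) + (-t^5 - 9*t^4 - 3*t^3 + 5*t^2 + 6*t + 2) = -t^5 - 9*t^4 - 2*t^3 + 6*t^2 + 13*t + 4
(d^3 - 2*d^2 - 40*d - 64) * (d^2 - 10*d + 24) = d^5 - 12*d^4 + 4*d^3 + 288*d^2 - 320*d - 1536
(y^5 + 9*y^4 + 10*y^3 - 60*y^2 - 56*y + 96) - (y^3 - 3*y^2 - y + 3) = y^5 + 9*y^4 + 9*y^3 - 57*y^2 - 55*y + 93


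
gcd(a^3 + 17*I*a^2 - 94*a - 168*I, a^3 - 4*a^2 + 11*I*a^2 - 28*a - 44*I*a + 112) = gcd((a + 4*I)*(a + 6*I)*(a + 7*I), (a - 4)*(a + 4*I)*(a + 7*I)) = a^2 + 11*I*a - 28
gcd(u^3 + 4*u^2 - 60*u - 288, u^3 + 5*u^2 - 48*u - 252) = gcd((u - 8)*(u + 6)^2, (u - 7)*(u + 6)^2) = u^2 + 12*u + 36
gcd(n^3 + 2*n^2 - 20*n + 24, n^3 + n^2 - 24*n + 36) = n^2 + 4*n - 12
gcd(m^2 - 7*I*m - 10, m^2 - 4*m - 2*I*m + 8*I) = m - 2*I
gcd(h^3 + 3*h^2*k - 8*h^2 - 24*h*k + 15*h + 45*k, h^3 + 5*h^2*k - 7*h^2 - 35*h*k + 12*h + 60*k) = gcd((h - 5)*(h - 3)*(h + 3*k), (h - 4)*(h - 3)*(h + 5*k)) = h - 3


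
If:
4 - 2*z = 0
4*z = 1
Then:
No Solution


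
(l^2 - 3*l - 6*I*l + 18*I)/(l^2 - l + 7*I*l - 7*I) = (l^2 - 3*l - 6*I*l + 18*I)/(l^2 - l + 7*I*l - 7*I)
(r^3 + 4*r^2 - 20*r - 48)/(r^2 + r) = (r^3 + 4*r^2 - 20*r - 48)/(r*(r + 1))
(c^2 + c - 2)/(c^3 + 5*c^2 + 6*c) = (c - 1)/(c*(c + 3))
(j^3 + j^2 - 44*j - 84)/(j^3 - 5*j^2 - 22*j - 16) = (j^2 - j - 42)/(j^2 - 7*j - 8)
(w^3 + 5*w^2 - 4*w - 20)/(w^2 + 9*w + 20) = (w^2 - 4)/(w + 4)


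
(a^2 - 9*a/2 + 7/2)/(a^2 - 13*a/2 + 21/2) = (a - 1)/(a - 3)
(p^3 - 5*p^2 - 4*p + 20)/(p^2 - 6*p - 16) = (p^2 - 7*p + 10)/(p - 8)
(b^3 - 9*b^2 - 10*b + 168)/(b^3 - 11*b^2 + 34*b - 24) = (b^2 - 3*b - 28)/(b^2 - 5*b + 4)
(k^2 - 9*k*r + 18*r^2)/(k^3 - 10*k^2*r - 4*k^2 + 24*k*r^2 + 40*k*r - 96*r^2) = (-k + 3*r)/(-k^2 + 4*k*r + 4*k - 16*r)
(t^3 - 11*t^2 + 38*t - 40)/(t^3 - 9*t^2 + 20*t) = (t - 2)/t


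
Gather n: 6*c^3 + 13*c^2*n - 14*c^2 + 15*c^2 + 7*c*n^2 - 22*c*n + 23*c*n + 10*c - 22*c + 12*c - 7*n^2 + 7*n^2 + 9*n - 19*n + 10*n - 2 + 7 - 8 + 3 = 6*c^3 + c^2 + 7*c*n^2 + n*(13*c^2 + c)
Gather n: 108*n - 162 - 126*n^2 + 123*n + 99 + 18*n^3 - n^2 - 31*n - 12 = 18*n^3 - 127*n^2 + 200*n - 75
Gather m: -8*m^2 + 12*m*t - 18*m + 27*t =-8*m^2 + m*(12*t - 18) + 27*t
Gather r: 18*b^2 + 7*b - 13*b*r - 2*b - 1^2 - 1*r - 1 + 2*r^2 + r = 18*b^2 - 13*b*r + 5*b + 2*r^2 - 2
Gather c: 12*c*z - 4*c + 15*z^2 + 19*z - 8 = c*(12*z - 4) + 15*z^2 + 19*z - 8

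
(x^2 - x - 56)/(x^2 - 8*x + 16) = (x^2 - x - 56)/(x^2 - 8*x + 16)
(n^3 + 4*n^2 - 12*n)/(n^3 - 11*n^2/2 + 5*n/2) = 2*(n^2 + 4*n - 12)/(2*n^2 - 11*n + 5)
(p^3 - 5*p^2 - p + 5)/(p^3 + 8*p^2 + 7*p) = (p^2 - 6*p + 5)/(p*(p + 7))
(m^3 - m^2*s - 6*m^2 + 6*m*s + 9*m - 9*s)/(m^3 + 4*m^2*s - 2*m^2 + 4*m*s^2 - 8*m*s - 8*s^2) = (m^3 - m^2*s - 6*m^2 + 6*m*s + 9*m - 9*s)/(m^3 + 4*m^2*s - 2*m^2 + 4*m*s^2 - 8*m*s - 8*s^2)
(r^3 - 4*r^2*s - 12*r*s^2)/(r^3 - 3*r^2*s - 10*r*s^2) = (r - 6*s)/(r - 5*s)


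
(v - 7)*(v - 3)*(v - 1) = v^3 - 11*v^2 + 31*v - 21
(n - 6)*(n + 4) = n^2 - 2*n - 24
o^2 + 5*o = o*(o + 5)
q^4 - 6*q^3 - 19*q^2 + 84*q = q*(q - 7)*(q - 3)*(q + 4)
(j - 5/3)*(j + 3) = j^2 + 4*j/3 - 5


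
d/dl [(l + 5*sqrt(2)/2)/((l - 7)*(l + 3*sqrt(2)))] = (2*(l - 7)*(l + 3*sqrt(2)) - (l - 7)*(2*l + 5*sqrt(2)) - (l + 3*sqrt(2))*(2*l + 5*sqrt(2)))/(2*(l - 7)^2*(l + 3*sqrt(2))^2)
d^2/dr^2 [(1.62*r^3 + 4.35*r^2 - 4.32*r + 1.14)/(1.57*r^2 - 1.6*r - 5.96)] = (-3.5527136788005e-15*r^5 + 1.4210854715202e-14*r^4 + 39.169392*r^3 + 353.772756*r^2 + 85.5492479999999*r + 418.600176)/(3.869893*r^6 - 11.83152*r^5 - 32.014812*r^4 + 85.73312*r^3 + 121.533936*r^2 - 170.50368*r - 211.708736)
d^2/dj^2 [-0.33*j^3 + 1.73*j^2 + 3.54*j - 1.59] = 3.46 - 1.98*j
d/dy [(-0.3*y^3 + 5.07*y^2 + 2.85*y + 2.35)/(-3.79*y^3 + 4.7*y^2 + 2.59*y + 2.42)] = (-4.44089209850063e-16*y^5 + 17.8053*y^4 + 20.049*y^3 + 24.2778*y^2 + 2.4488*y + 0.8105)/(14.3641*y^6 - 35.626*y^5 + 2.45780000000001*y^4 + 6.0024*y^3 + 29.4561*y^2 + 12.5356*y + 5.8564)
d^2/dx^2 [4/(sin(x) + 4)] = 4*(4*sin(x) + cos(x)^2 + 1)/(sin(x) + 4)^3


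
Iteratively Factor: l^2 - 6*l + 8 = (l - 4)*(l - 2)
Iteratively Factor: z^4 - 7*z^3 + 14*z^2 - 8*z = (z - 2)*(z^3 - 5*z^2 + 4*z) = (z - 4)*(z - 2)*(z^2 - z) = (z - 4)*(z - 2)*(z - 1)*(z)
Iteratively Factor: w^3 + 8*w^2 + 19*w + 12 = (w + 1)*(w^2 + 7*w + 12) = (w + 1)*(w + 4)*(w + 3)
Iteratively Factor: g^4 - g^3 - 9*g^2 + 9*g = (g + 3)*(g^3 - 4*g^2 + 3*g) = (g - 3)*(g + 3)*(g^2 - g) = (g - 3)*(g - 1)*(g + 3)*(g)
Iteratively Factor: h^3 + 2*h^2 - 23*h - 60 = (h + 3)*(h^2 - h - 20) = (h + 3)*(h + 4)*(h - 5)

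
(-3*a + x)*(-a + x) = 3*a^2 - 4*a*x + x^2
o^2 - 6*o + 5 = (o - 5)*(o - 1)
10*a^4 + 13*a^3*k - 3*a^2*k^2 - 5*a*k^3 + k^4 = (-5*a + k)*(-2*a + k)*(a + k)^2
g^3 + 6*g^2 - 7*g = g*(g - 1)*(g + 7)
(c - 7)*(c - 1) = c^2 - 8*c + 7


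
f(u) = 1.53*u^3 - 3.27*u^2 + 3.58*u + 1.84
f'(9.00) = 316.51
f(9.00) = 884.56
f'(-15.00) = 1134.43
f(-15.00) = -5951.36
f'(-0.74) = 10.93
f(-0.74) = -3.22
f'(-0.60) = 9.16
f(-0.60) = -1.82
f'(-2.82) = 58.52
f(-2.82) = -68.57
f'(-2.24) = 41.26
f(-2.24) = -39.78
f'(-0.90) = 13.18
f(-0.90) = -5.15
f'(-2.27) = 42.08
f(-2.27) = -41.03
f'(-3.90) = 98.90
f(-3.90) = -152.62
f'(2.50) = 15.92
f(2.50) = 14.26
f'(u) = 4.59*u^2 - 6.54*u + 3.58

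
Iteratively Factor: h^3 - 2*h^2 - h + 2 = (h - 1)*(h^2 - h - 2) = (h - 2)*(h - 1)*(h + 1)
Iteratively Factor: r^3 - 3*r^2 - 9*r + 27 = (r + 3)*(r^2 - 6*r + 9) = (r - 3)*(r + 3)*(r - 3)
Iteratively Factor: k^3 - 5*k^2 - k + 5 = (k - 5)*(k^2 - 1) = (k - 5)*(k - 1)*(k + 1)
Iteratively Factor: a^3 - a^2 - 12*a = (a + 3)*(a^2 - 4*a) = (a - 4)*(a + 3)*(a)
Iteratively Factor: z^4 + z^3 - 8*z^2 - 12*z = (z)*(z^3 + z^2 - 8*z - 12) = z*(z + 2)*(z^2 - z - 6) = z*(z + 2)^2*(z - 3)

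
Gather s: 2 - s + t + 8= -s + t + 10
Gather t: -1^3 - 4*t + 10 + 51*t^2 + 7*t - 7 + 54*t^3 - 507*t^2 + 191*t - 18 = 54*t^3 - 456*t^2 + 194*t - 16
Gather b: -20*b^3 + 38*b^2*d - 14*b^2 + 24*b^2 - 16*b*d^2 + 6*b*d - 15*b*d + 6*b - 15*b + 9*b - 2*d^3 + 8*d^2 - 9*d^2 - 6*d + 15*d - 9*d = -20*b^3 + b^2*(38*d + 10) + b*(-16*d^2 - 9*d) - 2*d^3 - d^2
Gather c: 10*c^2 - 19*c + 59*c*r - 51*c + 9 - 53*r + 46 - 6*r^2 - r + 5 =10*c^2 + c*(59*r - 70) - 6*r^2 - 54*r + 60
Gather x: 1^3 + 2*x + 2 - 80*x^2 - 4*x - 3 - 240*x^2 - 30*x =-320*x^2 - 32*x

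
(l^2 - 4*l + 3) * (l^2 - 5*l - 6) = l^4 - 9*l^3 + 17*l^2 + 9*l - 18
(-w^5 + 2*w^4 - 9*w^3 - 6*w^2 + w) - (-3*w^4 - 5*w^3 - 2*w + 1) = -w^5 + 5*w^4 - 4*w^3 - 6*w^2 + 3*w - 1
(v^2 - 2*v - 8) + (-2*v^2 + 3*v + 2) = -v^2 + v - 6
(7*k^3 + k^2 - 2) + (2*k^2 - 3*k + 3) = 7*k^3 + 3*k^2 - 3*k + 1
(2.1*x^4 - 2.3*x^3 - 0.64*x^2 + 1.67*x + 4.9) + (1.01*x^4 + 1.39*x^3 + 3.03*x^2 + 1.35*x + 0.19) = 3.11*x^4 - 0.91*x^3 + 2.39*x^2 + 3.02*x + 5.09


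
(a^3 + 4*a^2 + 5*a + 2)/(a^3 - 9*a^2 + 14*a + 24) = (a^2 + 3*a + 2)/(a^2 - 10*a + 24)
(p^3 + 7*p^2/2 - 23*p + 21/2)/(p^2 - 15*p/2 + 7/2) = (p^2 + 4*p - 21)/(p - 7)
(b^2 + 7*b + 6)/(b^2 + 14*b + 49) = (b^2 + 7*b + 6)/(b^2 + 14*b + 49)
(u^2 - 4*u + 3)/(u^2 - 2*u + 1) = (u - 3)/(u - 1)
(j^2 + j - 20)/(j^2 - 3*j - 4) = (j + 5)/(j + 1)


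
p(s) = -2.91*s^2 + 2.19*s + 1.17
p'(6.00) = -32.73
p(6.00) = -90.45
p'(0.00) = 2.19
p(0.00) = 1.17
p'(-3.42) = 22.09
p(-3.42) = -40.36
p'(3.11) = -15.91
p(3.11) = -20.16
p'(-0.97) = 7.84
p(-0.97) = -3.69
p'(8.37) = -46.52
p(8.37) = -184.37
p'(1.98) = -9.33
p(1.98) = -5.90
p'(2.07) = -9.86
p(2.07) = -6.77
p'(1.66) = -7.47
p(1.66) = -3.21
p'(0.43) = -0.31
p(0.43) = 1.57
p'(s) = 2.19 - 5.82*s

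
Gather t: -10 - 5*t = -5*t - 10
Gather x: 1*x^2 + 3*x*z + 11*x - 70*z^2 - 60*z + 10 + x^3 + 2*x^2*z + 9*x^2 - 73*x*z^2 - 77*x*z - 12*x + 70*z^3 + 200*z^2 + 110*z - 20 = x^3 + x^2*(2*z + 10) + x*(-73*z^2 - 74*z - 1) + 70*z^3 + 130*z^2 + 50*z - 10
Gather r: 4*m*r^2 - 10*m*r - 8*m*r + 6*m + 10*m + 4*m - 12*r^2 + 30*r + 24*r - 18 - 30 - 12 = 20*m + r^2*(4*m - 12) + r*(54 - 18*m) - 60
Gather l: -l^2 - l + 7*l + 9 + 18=-l^2 + 6*l + 27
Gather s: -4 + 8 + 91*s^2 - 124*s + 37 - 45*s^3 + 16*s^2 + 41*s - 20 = -45*s^3 + 107*s^2 - 83*s + 21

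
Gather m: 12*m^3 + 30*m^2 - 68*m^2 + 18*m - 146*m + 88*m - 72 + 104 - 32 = 12*m^3 - 38*m^2 - 40*m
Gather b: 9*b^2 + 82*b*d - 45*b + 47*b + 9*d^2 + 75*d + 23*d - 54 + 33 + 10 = 9*b^2 + b*(82*d + 2) + 9*d^2 + 98*d - 11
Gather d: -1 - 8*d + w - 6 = -8*d + w - 7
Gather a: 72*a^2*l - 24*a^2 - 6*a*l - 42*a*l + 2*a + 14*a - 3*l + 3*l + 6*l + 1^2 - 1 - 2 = a^2*(72*l - 24) + a*(16 - 48*l) + 6*l - 2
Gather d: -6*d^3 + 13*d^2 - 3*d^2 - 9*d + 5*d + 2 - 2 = -6*d^3 + 10*d^2 - 4*d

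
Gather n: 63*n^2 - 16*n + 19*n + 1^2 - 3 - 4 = 63*n^2 + 3*n - 6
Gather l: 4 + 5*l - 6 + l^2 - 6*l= l^2 - l - 2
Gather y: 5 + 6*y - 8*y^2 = -8*y^2 + 6*y + 5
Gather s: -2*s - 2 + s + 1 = -s - 1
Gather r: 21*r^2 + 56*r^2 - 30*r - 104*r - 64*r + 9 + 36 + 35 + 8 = 77*r^2 - 198*r + 88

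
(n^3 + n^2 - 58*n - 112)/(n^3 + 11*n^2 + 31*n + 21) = (n^2 - 6*n - 16)/(n^2 + 4*n + 3)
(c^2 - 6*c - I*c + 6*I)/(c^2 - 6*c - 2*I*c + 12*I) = (c - I)/(c - 2*I)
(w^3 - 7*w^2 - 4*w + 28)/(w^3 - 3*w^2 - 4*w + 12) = (w - 7)/(w - 3)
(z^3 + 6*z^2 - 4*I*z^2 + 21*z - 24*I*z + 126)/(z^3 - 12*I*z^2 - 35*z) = (z^2 + 3*z*(2 + I) + 18*I)/(z*(z - 5*I))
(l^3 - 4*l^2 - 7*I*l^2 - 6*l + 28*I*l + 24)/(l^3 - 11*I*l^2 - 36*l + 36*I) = (l^2 - l*(4 + I) + 4*I)/(l^2 - 5*I*l - 6)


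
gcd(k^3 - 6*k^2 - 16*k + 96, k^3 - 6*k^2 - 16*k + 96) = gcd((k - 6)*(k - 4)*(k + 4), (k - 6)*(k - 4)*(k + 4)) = k^3 - 6*k^2 - 16*k + 96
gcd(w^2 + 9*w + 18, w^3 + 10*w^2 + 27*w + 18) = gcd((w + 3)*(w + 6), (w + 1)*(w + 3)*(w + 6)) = w^2 + 9*w + 18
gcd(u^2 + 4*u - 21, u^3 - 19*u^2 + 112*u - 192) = u - 3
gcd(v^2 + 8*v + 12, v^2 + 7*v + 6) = v + 6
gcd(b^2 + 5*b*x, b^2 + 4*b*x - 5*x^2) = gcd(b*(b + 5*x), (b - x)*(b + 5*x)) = b + 5*x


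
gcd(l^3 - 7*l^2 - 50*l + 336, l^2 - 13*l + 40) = l - 8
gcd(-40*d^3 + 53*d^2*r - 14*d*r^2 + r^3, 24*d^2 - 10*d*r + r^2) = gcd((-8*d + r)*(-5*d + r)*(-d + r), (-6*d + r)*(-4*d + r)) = 1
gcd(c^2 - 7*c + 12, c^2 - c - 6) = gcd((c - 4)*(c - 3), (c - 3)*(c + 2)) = c - 3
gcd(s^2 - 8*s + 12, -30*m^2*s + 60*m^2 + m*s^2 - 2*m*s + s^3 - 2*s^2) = s - 2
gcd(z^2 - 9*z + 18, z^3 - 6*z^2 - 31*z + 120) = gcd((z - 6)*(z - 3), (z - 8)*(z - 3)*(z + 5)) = z - 3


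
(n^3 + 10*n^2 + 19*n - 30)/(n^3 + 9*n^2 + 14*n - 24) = (n + 5)/(n + 4)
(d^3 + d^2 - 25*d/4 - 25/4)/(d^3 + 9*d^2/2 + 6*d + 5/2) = (d - 5/2)/(d + 1)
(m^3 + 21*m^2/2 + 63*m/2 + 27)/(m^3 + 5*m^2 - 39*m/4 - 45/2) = 2*(m + 3)/(2*m - 5)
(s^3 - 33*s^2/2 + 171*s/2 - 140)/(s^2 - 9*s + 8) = (2*s^2 - 17*s + 35)/(2*(s - 1))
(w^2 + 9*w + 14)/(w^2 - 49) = (w + 2)/(w - 7)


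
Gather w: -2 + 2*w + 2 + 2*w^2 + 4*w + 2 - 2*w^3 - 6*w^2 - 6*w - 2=-2*w^3 - 4*w^2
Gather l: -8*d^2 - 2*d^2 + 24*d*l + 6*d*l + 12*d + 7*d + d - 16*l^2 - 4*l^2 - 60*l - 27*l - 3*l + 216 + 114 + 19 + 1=-10*d^2 + 20*d - 20*l^2 + l*(30*d - 90) + 350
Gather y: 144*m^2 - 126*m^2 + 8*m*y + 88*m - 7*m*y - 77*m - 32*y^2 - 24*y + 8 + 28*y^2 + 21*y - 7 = 18*m^2 + 11*m - 4*y^2 + y*(m - 3) + 1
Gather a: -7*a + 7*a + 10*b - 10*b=0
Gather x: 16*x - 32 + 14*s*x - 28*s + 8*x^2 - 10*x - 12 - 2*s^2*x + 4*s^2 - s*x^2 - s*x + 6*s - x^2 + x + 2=4*s^2 - 22*s + x^2*(7 - s) + x*(-2*s^2 + 13*s + 7) - 42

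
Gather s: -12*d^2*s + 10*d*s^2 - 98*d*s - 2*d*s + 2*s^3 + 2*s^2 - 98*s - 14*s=2*s^3 + s^2*(10*d + 2) + s*(-12*d^2 - 100*d - 112)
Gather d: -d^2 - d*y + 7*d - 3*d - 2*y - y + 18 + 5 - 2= -d^2 + d*(4 - y) - 3*y + 21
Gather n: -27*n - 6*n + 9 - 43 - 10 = -33*n - 44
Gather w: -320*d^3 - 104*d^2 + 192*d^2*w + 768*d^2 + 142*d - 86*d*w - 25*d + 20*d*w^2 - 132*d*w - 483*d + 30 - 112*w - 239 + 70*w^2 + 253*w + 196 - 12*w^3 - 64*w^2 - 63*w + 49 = -320*d^3 + 664*d^2 - 366*d - 12*w^3 + w^2*(20*d + 6) + w*(192*d^2 - 218*d + 78) + 36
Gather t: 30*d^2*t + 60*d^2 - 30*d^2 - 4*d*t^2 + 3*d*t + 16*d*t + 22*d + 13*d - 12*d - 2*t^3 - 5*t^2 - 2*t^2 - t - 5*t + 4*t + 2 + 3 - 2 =30*d^2 + 23*d - 2*t^3 + t^2*(-4*d - 7) + t*(30*d^2 + 19*d - 2) + 3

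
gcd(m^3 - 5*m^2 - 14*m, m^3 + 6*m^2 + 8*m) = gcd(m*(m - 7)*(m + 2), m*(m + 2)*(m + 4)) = m^2 + 2*m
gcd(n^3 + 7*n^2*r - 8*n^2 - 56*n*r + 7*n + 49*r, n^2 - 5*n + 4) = n - 1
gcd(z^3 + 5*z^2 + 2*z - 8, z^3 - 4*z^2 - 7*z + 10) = z^2 + z - 2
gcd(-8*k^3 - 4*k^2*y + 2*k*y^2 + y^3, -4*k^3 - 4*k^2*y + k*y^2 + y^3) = -4*k^2 + y^2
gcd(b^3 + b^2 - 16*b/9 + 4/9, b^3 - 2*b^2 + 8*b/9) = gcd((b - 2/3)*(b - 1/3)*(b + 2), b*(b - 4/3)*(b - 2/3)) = b - 2/3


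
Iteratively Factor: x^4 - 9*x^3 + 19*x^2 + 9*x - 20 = (x + 1)*(x^3 - 10*x^2 + 29*x - 20) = (x - 5)*(x + 1)*(x^2 - 5*x + 4) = (x - 5)*(x - 4)*(x + 1)*(x - 1)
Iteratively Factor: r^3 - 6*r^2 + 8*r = (r)*(r^2 - 6*r + 8) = r*(r - 2)*(r - 4)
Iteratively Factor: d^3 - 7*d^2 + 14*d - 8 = (d - 1)*(d^2 - 6*d + 8) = (d - 4)*(d - 1)*(d - 2)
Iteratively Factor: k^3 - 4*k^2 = (k)*(k^2 - 4*k) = k^2*(k - 4)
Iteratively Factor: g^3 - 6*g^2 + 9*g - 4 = (g - 1)*(g^2 - 5*g + 4) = (g - 4)*(g - 1)*(g - 1)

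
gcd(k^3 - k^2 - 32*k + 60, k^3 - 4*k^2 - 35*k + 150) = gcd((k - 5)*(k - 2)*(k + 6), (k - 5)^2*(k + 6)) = k^2 + k - 30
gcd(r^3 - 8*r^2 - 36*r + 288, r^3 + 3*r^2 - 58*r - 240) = r^2 - 2*r - 48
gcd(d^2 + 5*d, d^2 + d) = d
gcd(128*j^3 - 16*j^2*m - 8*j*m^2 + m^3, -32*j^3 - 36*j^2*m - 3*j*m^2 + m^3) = 32*j^2 + 4*j*m - m^2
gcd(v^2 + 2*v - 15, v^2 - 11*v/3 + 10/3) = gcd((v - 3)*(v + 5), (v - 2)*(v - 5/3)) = 1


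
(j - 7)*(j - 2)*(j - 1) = j^3 - 10*j^2 + 23*j - 14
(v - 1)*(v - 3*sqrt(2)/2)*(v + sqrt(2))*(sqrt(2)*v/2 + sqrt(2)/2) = sqrt(2)*v^4/2 - v^3/2 - 2*sqrt(2)*v^2 + v/2 + 3*sqrt(2)/2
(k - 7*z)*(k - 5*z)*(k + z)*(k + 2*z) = k^4 - 9*k^3*z + k^2*z^2 + 81*k*z^3 + 70*z^4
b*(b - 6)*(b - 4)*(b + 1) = b^4 - 9*b^3 + 14*b^2 + 24*b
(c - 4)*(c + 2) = c^2 - 2*c - 8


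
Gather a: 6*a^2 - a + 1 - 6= 6*a^2 - a - 5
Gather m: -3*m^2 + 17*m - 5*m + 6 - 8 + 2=-3*m^2 + 12*m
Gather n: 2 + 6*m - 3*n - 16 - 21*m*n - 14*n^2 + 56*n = 6*m - 14*n^2 + n*(53 - 21*m) - 14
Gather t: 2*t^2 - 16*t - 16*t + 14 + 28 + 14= 2*t^2 - 32*t + 56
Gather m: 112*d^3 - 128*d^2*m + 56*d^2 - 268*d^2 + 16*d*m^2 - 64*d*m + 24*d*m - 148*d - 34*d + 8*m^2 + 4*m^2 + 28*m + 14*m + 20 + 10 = 112*d^3 - 212*d^2 - 182*d + m^2*(16*d + 12) + m*(-128*d^2 - 40*d + 42) + 30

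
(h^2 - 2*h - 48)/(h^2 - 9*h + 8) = (h + 6)/(h - 1)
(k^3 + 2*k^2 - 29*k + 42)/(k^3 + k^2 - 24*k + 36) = (k + 7)/(k + 6)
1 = 1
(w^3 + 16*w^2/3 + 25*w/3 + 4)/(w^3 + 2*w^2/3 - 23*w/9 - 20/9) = 3*(w + 3)/(3*w - 5)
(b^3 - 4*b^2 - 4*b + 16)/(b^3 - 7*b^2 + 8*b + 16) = (b^2 - 4)/(b^2 - 3*b - 4)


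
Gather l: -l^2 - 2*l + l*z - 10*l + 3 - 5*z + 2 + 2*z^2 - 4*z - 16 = -l^2 + l*(z - 12) + 2*z^2 - 9*z - 11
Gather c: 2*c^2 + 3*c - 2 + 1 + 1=2*c^2 + 3*c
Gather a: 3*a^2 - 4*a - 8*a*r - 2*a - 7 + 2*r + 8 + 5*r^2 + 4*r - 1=3*a^2 + a*(-8*r - 6) + 5*r^2 + 6*r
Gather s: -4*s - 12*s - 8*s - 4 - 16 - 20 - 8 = -24*s - 48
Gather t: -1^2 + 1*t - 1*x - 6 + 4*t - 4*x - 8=5*t - 5*x - 15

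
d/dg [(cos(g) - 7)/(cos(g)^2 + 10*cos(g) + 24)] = (cos(g)^2 - 14*cos(g) - 94)*sin(g)/(cos(g)^2 + 10*cos(g) + 24)^2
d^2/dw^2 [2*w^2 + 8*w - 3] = 4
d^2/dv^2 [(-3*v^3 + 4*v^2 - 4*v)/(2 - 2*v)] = 3*v*(v^2 - 3*v + 3)/(v^3 - 3*v^2 + 3*v - 1)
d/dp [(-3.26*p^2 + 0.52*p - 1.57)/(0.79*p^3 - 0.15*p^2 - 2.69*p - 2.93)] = (2.5754*p^4 - 0.8216*p^3 + 12.5683*p^2 + 18.6326*p - 5.7469)/(0.6241*p^6 - 0.237*p^5 - 4.2277*p^4 - 3.8224*p^3 + 8.1151*p^2 + 15.7634*p + 8.5849)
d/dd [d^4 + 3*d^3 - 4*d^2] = d*(4*d^2 + 9*d - 8)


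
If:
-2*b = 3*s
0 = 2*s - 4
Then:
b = -3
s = 2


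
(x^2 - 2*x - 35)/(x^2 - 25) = (x - 7)/(x - 5)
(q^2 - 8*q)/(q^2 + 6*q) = (q - 8)/(q + 6)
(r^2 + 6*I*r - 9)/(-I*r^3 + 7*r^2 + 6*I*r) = (r^2 + 6*I*r - 9)/(r*(-I*r^2 + 7*r + 6*I))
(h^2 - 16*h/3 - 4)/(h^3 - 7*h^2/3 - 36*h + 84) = (3*h + 2)/(3*h^2 + 11*h - 42)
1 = 1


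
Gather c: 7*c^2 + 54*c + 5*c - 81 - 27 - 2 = 7*c^2 + 59*c - 110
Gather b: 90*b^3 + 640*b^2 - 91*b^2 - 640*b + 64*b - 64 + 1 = 90*b^3 + 549*b^2 - 576*b - 63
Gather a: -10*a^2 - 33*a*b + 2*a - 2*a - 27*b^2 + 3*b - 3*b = -10*a^2 - 33*a*b - 27*b^2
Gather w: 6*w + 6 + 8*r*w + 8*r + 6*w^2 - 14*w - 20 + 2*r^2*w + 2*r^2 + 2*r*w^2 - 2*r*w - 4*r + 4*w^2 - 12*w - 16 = 2*r^2 + 4*r + w^2*(2*r + 10) + w*(2*r^2 + 6*r - 20) - 30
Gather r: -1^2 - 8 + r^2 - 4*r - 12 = r^2 - 4*r - 21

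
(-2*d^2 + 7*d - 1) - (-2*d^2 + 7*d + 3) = -4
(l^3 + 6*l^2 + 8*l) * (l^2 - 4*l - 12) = l^5 + 2*l^4 - 28*l^3 - 104*l^2 - 96*l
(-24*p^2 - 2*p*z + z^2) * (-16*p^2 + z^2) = 384*p^4 + 32*p^3*z - 40*p^2*z^2 - 2*p*z^3 + z^4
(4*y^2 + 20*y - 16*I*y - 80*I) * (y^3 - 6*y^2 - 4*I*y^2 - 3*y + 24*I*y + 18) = 4*y^5 - 4*y^4 - 32*I*y^4 - 196*y^3 + 32*I*y^3 + 76*y^2 + 1008*I*y^2 + 2280*y - 48*I*y - 1440*I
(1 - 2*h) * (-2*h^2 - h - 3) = 4*h^3 + 5*h - 3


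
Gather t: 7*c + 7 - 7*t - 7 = 7*c - 7*t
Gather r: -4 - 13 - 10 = -27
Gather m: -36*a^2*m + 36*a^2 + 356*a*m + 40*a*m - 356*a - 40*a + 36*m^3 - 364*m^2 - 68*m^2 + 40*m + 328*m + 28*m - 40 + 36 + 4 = 36*a^2 - 396*a + 36*m^3 - 432*m^2 + m*(-36*a^2 + 396*a + 396)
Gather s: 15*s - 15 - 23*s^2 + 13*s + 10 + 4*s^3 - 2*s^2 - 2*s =4*s^3 - 25*s^2 + 26*s - 5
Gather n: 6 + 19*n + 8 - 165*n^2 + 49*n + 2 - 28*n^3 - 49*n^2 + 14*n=-28*n^3 - 214*n^2 + 82*n + 16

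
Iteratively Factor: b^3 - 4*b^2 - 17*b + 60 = (b - 3)*(b^2 - b - 20) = (b - 3)*(b + 4)*(b - 5)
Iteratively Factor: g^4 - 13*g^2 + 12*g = (g + 4)*(g^3 - 4*g^2 + 3*g) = (g - 3)*(g + 4)*(g^2 - g) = g*(g - 3)*(g + 4)*(g - 1)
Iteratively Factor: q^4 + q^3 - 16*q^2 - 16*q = (q)*(q^3 + q^2 - 16*q - 16) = q*(q + 1)*(q^2 - 16) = q*(q + 1)*(q + 4)*(q - 4)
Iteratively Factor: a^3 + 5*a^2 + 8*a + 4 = (a + 2)*(a^2 + 3*a + 2) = (a + 2)^2*(a + 1)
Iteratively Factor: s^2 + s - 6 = (s - 2)*(s + 3)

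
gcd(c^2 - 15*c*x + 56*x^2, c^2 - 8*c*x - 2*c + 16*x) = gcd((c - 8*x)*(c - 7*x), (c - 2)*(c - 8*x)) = -c + 8*x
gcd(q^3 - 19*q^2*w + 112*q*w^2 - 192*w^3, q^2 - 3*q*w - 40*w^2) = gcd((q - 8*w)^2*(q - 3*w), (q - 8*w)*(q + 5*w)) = q - 8*w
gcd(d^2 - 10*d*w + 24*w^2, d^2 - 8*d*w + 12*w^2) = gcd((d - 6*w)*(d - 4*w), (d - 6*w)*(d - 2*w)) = -d + 6*w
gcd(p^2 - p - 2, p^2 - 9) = 1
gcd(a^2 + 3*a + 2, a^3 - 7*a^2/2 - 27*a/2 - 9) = a + 1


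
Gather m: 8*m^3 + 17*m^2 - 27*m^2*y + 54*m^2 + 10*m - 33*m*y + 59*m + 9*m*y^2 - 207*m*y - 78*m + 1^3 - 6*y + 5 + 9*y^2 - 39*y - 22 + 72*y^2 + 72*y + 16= 8*m^3 + m^2*(71 - 27*y) + m*(9*y^2 - 240*y - 9) + 81*y^2 + 27*y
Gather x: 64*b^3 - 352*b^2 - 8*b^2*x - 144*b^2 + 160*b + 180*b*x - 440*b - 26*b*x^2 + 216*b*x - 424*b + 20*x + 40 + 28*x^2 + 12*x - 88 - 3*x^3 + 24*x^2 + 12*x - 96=64*b^3 - 496*b^2 - 704*b - 3*x^3 + x^2*(52 - 26*b) + x*(-8*b^2 + 396*b + 44) - 144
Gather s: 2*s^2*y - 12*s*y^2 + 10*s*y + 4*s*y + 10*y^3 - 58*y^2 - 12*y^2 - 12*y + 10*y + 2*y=2*s^2*y + s*(-12*y^2 + 14*y) + 10*y^3 - 70*y^2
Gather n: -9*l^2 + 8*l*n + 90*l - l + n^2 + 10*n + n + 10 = -9*l^2 + 89*l + n^2 + n*(8*l + 11) + 10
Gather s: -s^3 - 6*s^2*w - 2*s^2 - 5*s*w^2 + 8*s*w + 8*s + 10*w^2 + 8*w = -s^3 + s^2*(-6*w - 2) + s*(-5*w^2 + 8*w + 8) + 10*w^2 + 8*w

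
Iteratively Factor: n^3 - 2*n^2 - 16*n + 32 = (n + 4)*(n^2 - 6*n + 8) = (n - 2)*(n + 4)*(n - 4)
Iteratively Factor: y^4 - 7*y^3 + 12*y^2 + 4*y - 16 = (y - 2)*(y^3 - 5*y^2 + 2*y + 8) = (y - 2)*(y + 1)*(y^2 - 6*y + 8) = (y - 4)*(y - 2)*(y + 1)*(y - 2)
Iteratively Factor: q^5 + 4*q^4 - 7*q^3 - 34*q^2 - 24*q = (q - 3)*(q^4 + 7*q^3 + 14*q^2 + 8*q) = (q - 3)*(q + 4)*(q^3 + 3*q^2 + 2*q) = q*(q - 3)*(q + 4)*(q^2 + 3*q + 2) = q*(q - 3)*(q + 1)*(q + 4)*(q + 2)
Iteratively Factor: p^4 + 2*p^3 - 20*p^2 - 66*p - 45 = (p + 1)*(p^3 + p^2 - 21*p - 45) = (p + 1)*(p + 3)*(p^2 - 2*p - 15) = (p - 5)*(p + 1)*(p + 3)*(p + 3)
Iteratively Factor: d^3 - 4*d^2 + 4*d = (d - 2)*(d^2 - 2*d) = (d - 2)^2*(d)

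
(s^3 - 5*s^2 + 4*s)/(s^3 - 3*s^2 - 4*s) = (s - 1)/(s + 1)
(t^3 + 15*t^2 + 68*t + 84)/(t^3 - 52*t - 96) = (t + 7)/(t - 8)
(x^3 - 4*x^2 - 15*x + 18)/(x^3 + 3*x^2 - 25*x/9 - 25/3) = 9*(x^2 - 7*x + 6)/(9*x^2 - 25)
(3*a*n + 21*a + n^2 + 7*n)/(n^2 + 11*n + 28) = (3*a + n)/(n + 4)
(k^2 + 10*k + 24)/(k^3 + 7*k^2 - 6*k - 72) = 1/(k - 3)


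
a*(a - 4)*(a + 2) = a^3 - 2*a^2 - 8*a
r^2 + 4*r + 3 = (r + 1)*(r + 3)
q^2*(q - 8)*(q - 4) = q^4 - 12*q^3 + 32*q^2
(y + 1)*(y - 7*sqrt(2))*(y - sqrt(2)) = y^3 - 8*sqrt(2)*y^2 + y^2 - 8*sqrt(2)*y + 14*y + 14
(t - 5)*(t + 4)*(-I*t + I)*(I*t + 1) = t^4 - 2*t^3 - I*t^3 - 19*t^2 + 2*I*t^2 + 20*t + 19*I*t - 20*I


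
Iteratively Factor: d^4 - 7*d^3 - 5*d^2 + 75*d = (d - 5)*(d^3 - 2*d^2 - 15*d) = (d - 5)*(d + 3)*(d^2 - 5*d) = d*(d - 5)*(d + 3)*(d - 5)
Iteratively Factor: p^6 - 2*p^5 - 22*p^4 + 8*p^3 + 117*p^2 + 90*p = (p + 3)*(p^5 - 5*p^4 - 7*p^3 + 29*p^2 + 30*p) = (p + 1)*(p + 3)*(p^4 - 6*p^3 - p^2 + 30*p) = (p - 3)*(p + 1)*(p + 3)*(p^3 - 3*p^2 - 10*p) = (p - 3)*(p + 1)*(p + 2)*(p + 3)*(p^2 - 5*p) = p*(p - 3)*(p + 1)*(p + 2)*(p + 3)*(p - 5)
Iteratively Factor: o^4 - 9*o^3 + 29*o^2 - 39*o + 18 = (o - 2)*(o^3 - 7*o^2 + 15*o - 9) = (o - 2)*(o - 1)*(o^2 - 6*o + 9) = (o - 3)*(o - 2)*(o - 1)*(o - 3)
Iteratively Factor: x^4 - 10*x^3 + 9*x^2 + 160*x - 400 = (x - 5)*(x^3 - 5*x^2 - 16*x + 80) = (x - 5)*(x - 4)*(x^2 - x - 20) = (x - 5)*(x - 4)*(x + 4)*(x - 5)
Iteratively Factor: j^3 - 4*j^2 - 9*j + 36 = (j - 3)*(j^2 - j - 12) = (j - 4)*(j - 3)*(j + 3)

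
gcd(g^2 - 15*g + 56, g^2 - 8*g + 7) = g - 7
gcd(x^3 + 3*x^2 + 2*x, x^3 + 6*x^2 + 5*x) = x^2 + x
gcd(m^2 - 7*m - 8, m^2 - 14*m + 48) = m - 8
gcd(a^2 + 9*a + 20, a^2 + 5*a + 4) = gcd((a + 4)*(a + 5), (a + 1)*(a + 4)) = a + 4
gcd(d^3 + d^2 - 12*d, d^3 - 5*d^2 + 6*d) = d^2 - 3*d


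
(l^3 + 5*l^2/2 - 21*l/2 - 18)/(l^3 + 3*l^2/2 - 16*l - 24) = (l - 3)/(l - 4)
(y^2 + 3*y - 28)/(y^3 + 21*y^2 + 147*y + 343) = (y - 4)/(y^2 + 14*y + 49)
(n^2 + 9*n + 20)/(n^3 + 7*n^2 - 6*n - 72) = (n + 5)/(n^2 + 3*n - 18)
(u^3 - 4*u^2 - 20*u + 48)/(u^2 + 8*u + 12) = (u^3 - 4*u^2 - 20*u + 48)/(u^2 + 8*u + 12)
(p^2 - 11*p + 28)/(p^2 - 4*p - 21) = (p - 4)/(p + 3)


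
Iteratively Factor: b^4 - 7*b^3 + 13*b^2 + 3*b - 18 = (b - 2)*(b^3 - 5*b^2 + 3*b + 9) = (b - 2)*(b + 1)*(b^2 - 6*b + 9) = (b - 3)*(b - 2)*(b + 1)*(b - 3)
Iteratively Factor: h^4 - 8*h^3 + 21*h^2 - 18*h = (h)*(h^3 - 8*h^2 + 21*h - 18) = h*(h - 3)*(h^2 - 5*h + 6) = h*(h - 3)^2*(h - 2)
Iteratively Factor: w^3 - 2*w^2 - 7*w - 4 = (w + 1)*(w^2 - 3*w - 4) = (w - 4)*(w + 1)*(w + 1)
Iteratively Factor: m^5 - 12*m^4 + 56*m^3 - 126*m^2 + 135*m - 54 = (m - 2)*(m^4 - 10*m^3 + 36*m^2 - 54*m + 27) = (m - 3)*(m - 2)*(m^3 - 7*m^2 + 15*m - 9) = (m - 3)^2*(m - 2)*(m^2 - 4*m + 3) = (m - 3)^2*(m - 2)*(m - 1)*(m - 3)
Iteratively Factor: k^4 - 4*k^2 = (k)*(k^3 - 4*k) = k^2*(k^2 - 4) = k^2*(k + 2)*(k - 2)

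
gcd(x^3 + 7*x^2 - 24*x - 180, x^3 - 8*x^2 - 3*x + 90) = x - 5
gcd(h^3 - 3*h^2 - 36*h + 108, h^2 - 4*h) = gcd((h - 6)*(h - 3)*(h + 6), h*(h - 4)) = 1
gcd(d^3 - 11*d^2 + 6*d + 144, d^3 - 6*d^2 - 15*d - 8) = d - 8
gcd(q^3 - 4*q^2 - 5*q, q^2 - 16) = 1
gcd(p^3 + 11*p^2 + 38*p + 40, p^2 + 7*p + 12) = p + 4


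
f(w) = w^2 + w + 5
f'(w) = 2*w + 1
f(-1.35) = 5.47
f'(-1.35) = -1.70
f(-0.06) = 4.94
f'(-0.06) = 0.88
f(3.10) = 17.71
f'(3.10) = 7.20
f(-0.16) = 4.87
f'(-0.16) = 0.68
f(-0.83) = 4.86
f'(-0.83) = -0.66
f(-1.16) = 5.19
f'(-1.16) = -1.32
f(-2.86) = 10.32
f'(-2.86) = -4.72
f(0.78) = 6.39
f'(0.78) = 2.56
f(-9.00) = 77.00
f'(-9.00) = -17.00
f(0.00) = 5.00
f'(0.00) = 1.00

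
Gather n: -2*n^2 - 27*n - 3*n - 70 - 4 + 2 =-2*n^2 - 30*n - 72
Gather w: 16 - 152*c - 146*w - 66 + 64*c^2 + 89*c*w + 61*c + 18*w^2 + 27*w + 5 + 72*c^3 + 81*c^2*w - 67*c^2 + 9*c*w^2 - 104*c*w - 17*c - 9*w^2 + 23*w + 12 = 72*c^3 - 3*c^2 - 108*c + w^2*(9*c + 9) + w*(81*c^2 - 15*c - 96) - 33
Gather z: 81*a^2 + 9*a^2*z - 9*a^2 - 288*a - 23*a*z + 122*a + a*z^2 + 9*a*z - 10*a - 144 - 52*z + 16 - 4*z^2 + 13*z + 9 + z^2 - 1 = 72*a^2 - 176*a + z^2*(a - 3) + z*(9*a^2 - 14*a - 39) - 120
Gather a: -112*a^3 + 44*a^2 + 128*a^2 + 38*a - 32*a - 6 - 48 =-112*a^3 + 172*a^2 + 6*a - 54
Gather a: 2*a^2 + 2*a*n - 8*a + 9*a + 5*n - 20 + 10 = 2*a^2 + a*(2*n + 1) + 5*n - 10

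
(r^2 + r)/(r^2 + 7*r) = (r + 1)/(r + 7)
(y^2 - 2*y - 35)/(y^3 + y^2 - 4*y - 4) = (y^2 - 2*y - 35)/(y^3 + y^2 - 4*y - 4)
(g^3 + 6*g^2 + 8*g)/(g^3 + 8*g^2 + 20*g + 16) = g/(g + 2)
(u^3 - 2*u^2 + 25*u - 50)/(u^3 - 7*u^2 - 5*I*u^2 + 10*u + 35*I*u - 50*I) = (u + 5*I)/(u - 5)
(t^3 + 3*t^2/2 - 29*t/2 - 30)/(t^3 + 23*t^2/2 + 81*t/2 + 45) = (t - 4)/(t + 6)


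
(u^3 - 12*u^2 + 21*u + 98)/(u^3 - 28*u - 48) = (u^2 - 14*u + 49)/(u^2 - 2*u - 24)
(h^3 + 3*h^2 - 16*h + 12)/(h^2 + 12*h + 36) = (h^2 - 3*h + 2)/(h + 6)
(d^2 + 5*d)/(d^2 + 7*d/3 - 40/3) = 3*d/(3*d - 8)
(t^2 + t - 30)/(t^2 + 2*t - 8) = (t^2 + t - 30)/(t^2 + 2*t - 8)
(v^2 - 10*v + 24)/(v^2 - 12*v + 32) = (v - 6)/(v - 8)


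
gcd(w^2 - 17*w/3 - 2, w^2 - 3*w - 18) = w - 6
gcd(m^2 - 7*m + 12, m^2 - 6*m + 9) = m - 3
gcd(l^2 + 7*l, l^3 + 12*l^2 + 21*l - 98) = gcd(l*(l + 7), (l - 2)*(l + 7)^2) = l + 7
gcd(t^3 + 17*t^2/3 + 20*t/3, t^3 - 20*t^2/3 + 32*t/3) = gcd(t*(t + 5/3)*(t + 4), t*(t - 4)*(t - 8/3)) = t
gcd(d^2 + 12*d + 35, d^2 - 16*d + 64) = 1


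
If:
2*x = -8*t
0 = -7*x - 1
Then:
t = 1/28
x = -1/7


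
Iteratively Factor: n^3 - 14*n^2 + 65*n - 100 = (n - 4)*(n^2 - 10*n + 25) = (n - 5)*(n - 4)*(n - 5)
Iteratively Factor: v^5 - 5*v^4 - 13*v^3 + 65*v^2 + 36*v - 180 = (v - 2)*(v^4 - 3*v^3 - 19*v^2 + 27*v + 90) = (v - 2)*(v + 2)*(v^3 - 5*v^2 - 9*v + 45) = (v - 3)*(v - 2)*(v + 2)*(v^2 - 2*v - 15) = (v - 5)*(v - 3)*(v - 2)*(v + 2)*(v + 3)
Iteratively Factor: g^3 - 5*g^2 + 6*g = (g - 3)*(g^2 - 2*g) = g*(g - 3)*(g - 2)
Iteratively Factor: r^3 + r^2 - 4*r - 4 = (r + 1)*(r^2 - 4) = (r - 2)*(r + 1)*(r + 2)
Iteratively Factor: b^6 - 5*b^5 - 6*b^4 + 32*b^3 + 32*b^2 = (b - 4)*(b^5 - b^4 - 10*b^3 - 8*b^2) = b*(b - 4)*(b^4 - b^3 - 10*b^2 - 8*b) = b*(b - 4)^2*(b^3 + 3*b^2 + 2*b) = b*(b - 4)^2*(b + 1)*(b^2 + 2*b) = b*(b - 4)^2*(b + 1)*(b + 2)*(b)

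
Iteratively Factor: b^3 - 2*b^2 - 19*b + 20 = (b + 4)*(b^2 - 6*b + 5) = (b - 1)*(b + 4)*(b - 5)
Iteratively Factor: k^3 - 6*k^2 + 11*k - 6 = (k - 2)*(k^2 - 4*k + 3) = (k - 2)*(k - 1)*(k - 3)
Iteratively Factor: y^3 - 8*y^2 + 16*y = (y)*(y^2 - 8*y + 16) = y*(y - 4)*(y - 4)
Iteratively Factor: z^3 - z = (z)*(z^2 - 1) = z*(z + 1)*(z - 1)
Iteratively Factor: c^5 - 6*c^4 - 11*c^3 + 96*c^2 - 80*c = (c)*(c^4 - 6*c^3 - 11*c^2 + 96*c - 80) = c*(c - 5)*(c^3 - c^2 - 16*c + 16) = c*(c - 5)*(c + 4)*(c^2 - 5*c + 4) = c*(c - 5)*(c - 4)*(c + 4)*(c - 1)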